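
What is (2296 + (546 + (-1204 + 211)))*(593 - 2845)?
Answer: -4163948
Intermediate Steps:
(2296 + (546 + (-1204 + 211)))*(593 - 2845) = (2296 + (546 - 993))*(-2252) = (2296 - 447)*(-2252) = 1849*(-2252) = -4163948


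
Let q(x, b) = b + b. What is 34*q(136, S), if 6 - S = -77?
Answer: 5644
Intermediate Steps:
S = 83 (S = 6 - 1*(-77) = 6 + 77 = 83)
q(x, b) = 2*b
34*q(136, S) = 34*(2*83) = 34*166 = 5644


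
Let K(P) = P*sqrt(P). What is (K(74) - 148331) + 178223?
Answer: 29892 + 74*sqrt(74) ≈ 30529.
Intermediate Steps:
K(P) = P**(3/2)
(K(74) - 148331) + 178223 = (74**(3/2) - 148331) + 178223 = (74*sqrt(74) - 148331) + 178223 = (-148331 + 74*sqrt(74)) + 178223 = 29892 + 74*sqrt(74)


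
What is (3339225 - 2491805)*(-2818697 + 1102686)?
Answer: -1454182041620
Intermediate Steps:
(3339225 - 2491805)*(-2818697 + 1102686) = 847420*(-1716011) = -1454182041620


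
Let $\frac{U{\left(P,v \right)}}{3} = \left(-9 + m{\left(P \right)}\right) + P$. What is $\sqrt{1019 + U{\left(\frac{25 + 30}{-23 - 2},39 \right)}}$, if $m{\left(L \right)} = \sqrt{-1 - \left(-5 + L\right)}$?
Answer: $\frac{\sqrt{24635 + 15 \sqrt{155}}}{5} \approx 31.51$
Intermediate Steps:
$m{\left(L \right)} = \sqrt{4 - L}$
$U{\left(P,v \right)} = -27 + 3 P + 3 \sqrt{4 - P}$ ($U{\left(P,v \right)} = 3 \left(\left(-9 + \sqrt{4 - P}\right) + P\right) = 3 \left(-9 + P + \sqrt{4 - P}\right) = -27 + 3 P + 3 \sqrt{4 - P}$)
$\sqrt{1019 + U{\left(\frac{25 + 30}{-23 - 2},39 \right)}} = \sqrt{1019 + \left(-27 + 3 \frac{25 + 30}{-23 - 2} + 3 \sqrt{4 - \frac{25 + 30}{-23 - 2}}\right)} = \sqrt{1019 + \left(-27 + 3 \frac{55}{-25} + 3 \sqrt{4 - \frac{55}{-25}}\right)} = \sqrt{1019 + \left(-27 + 3 \cdot 55 \left(- \frac{1}{25}\right) + 3 \sqrt{4 - 55 \left(- \frac{1}{25}\right)}\right)} = \sqrt{1019 + \left(-27 + 3 \left(- \frac{11}{5}\right) + 3 \sqrt{4 - - \frac{11}{5}}\right)} = \sqrt{1019 - \left(\frac{168}{5} - 3 \sqrt{4 + \frac{11}{5}}\right)} = \sqrt{1019 - \left(\frac{168}{5} - \frac{3 \sqrt{155}}{5}\right)} = \sqrt{\frac{4927}{5} + \frac{3 \sqrt{155}}{5}}$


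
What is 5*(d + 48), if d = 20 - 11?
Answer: 285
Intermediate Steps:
d = 9
5*(d + 48) = 5*(9 + 48) = 5*57 = 285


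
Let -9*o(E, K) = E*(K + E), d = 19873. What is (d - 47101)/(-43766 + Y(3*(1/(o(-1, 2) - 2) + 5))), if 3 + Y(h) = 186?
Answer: 27228/43583 ≈ 0.62474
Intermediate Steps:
o(E, K) = -E*(E + K)/9 (o(E, K) = -E*(K + E)/9 = -E*(E + K)/9)
Y(h) = 183 (Y(h) = -3 + 186 = 183)
(d - 47101)/(-43766 + Y(3*(1/(o(-1, 2) - 2) + 5))) = (19873 - 47101)/(-43766 + 183) = -27228/(-43583) = -27228*(-1/43583) = 27228/43583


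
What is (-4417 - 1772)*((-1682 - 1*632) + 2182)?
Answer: 816948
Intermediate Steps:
(-4417 - 1772)*((-1682 - 1*632) + 2182) = -6189*((-1682 - 632) + 2182) = -6189*(-2314 + 2182) = -6189*(-132) = 816948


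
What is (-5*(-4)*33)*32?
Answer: 21120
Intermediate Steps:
(-5*(-4)*33)*32 = (20*33)*32 = 660*32 = 21120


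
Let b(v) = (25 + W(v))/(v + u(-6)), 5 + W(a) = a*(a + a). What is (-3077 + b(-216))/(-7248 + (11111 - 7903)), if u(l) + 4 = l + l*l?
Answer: 338981/383800 ≈ 0.88322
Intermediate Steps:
W(a) = -5 + 2*a**2 (W(a) = -5 + a*(a + a) = -5 + a*(2*a) = -5 + 2*a**2)
u(l) = -4 + l + l**2 (u(l) = -4 + (l + l*l) = -4 + (l + l**2) = -4 + l + l**2)
b(v) = (20 + 2*v**2)/(26 + v) (b(v) = (25 + (-5 + 2*v**2))/(v + (-4 - 6 + (-6)**2)) = (20 + 2*v**2)/(v + (-4 - 6 + 36)) = (20 + 2*v**2)/(v + 26) = (20 + 2*v**2)/(26 + v))
(-3077 + b(-216))/(-7248 + (11111 - 7903)) = (-3077 + 2*(10 + (-216)**2)/(26 - 216))/(-7248 + (11111 - 7903)) = (-3077 + 2*(10 + 46656)/(-190))/(-7248 + 3208) = (-3077 + 2*(-1/190)*46666)/(-4040) = (-3077 - 46666/95)*(-1/4040) = -338981/95*(-1/4040) = 338981/383800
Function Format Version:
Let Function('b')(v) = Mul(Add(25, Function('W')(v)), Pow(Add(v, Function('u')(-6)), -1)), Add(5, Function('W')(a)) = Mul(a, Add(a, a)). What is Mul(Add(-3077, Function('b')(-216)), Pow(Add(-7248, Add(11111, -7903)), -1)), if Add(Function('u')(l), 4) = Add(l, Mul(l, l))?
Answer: Rational(338981, 383800) ≈ 0.88322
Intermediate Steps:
Function('W')(a) = Add(-5, Mul(2, Pow(a, 2))) (Function('W')(a) = Add(-5, Mul(a, Add(a, a))) = Add(-5, Mul(a, Mul(2, a))) = Add(-5, Mul(2, Pow(a, 2))))
Function('u')(l) = Add(-4, l, Pow(l, 2)) (Function('u')(l) = Add(-4, Add(l, Mul(l, l))) = Add(-4, Add(l, Pow(l, 2))) = Add(-4, l, Pow(l, 2)))
Function('b')(v) = Mul(Pow(Add(26, v), -1), Add(20, Mul(2, Pow(v, 2)))) (Function('b')(v) = Mul(Add(25, Add(-5, Mul(2, Pow(v, 2)))), Pow(Add(v, Add(-4, -6, Pow(-6, 2))), -1)) = Mul(Add(20, Mul(2, Pow(v, 2))), Pow(Add(v, Add(-4, -6, 36)), -1)) = Mul(Add(20, Mul(2, Pow(v, 2))), Pow(Add(v, 26), -1)) = Mul(Add(20, Mul(2, Pow(v, 2))), Pow(Add(26, v), -1)) = Mul(Pow(Add(26, v), -1), Add(20, Mul(2, Pow(v, 2)))))
Mul(Add(-3077, Function('b')(-216)), Pow(Add(-7248, Add(11111, -7903)), -1)) = Mul(Add(-3077, Mul(2, Pow(Add(26, -216), -1), Add(10, Pow(-216, 2)))), Pow(Add(-7248, Add(11111, -7903)), -1)) = Mul(Add(-3077, Mul(2, Pow(-190, -1), Add(10, 46656))), Pow(Add(-7248, 3208), -1)) = Mul(Add(-3077, Mul(2, Rational(-1, 190), 46666)), Pow(-4040, -1)) = Mul(Add(-3077, Rational(-46666, 95)), Rational(-1, 4040)) = Mul(Rational(-338981, 95), Rational(-1, 4040)) = Rational(338981, 383800)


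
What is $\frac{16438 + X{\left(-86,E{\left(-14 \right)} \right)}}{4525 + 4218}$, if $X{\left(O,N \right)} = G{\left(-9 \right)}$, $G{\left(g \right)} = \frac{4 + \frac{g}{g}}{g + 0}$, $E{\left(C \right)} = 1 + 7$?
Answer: $\frac{147937}{78687} \approx 1.8801$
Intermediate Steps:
$E{\left(C \right)} = 8$
$G{\left(g \right)} = \frac{5}{g}$ ($G{\left(g \right)} = \frac{4 + 1}{g} = \frac{5}{g}$)
$X{\left(O,N \right)} = - \frac{5}{9}$ ($X{\left(O,N \right)} = \frac{5}{-9} = 5 \left(- \frac{1}{9}\right) = - \frac{5}{9}$)
$\frac{16438 + X{\left(-86,E{\left(-14 \right)} \right)}}{4525 + 4218} = \frac{16438 - \frac{5}{9}}{4525 + 4218} = \frac{147937}{9 \cdot 8743} = \frac{147937}{9} \cdot \frac{1}{8743} = \frac{147937}{78687}$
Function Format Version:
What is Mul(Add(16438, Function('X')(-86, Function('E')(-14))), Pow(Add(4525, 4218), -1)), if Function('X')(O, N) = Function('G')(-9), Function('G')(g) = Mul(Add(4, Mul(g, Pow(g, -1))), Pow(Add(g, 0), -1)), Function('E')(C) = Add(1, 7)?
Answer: Rational(147937, 78687) ≈ 1.8801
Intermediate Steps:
Function('E')(C) = 8
Function('G')(g) = Mul(5, Pow(g, -1)) (Function('G')(g) = Mul(Add(4, 1), Pow(g, -1)) = Mul(5, Pow(g, -1)))
Function('X')(O, N) = Rational(-5, 9) (Function('X')(O, N) = Mul(5, Pow(-9, -1)) = Mul(5, Rational(-1, 9)) = Rational(-5, 9))
Mul(Add(16438, Function('X')(-86, Function('E')(-14))), Pow(Add(4525, 4218), -1)) = Mul(Add(16438, Rational(-5, 9)), Pow(Add(4525, 4218), -1)) = Mul(Rational(147937, 9), Pow(8743, -1)) = Mul(Rational(147937, 9), Rational(1, 8743)) = Rational(147937, 78687)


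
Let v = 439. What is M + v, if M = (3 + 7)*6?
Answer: 499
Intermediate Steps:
M = 60 (M = 10*6 = 60)
M + v = 60 + 439 = 499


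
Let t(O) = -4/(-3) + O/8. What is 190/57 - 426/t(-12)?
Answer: 7678/3 ≈ 2559.3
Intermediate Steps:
t(O) = 4/3 + O/8 (t(O) = -4*(-⅓) + O*(⅛) = 4/3 + O/8)
190/57 - 426/t(-12) = 190/57 - 426/(4/3 + (⅛)*(-12)) = 190*(1/57) - 426/(4/3 - 3/2) = 10/3 - 426/(-⅙) = 10/3 - 426*(-6) = 10/3 + 2556 = 7678/3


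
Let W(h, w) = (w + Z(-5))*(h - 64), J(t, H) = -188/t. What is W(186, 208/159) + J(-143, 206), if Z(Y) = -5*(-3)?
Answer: 45267370/22737 ≈ 1990.9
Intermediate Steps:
Z(Y) = 15
W(h, w) = (-64 + h)*(15 + w) (W(h, w) = (w + 15)*(h - 64) = (15 + w)*(-64 + h) = (-64 + h)*(15 + w))
W(186, 208/159) + J(-143, 206) = (-960 - 13312/159 + 15*186 + 186*(208/159)) - 188/(-143) = (-960 - 13312/159 + 2790 + 186*(208*(1/159))) - 188*(-1/143) = (-960 - 64*208/159 + 2790 + 186*(208/159)) + 188/143 = (-960 - 13312/159 + 2790 + 12896/53) + 188/143 = 316346/159 + 188/143 = 45267370/22737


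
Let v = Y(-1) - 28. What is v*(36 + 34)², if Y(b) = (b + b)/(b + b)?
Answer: -132300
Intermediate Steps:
Y(b) = 1 (Y(b) = (2*b)/((2*b)) = (2*b)*(1/(2*b)) = 1)
v = -27 (v = 1 - 28 = -27)
v*(36 + 34)² = -27*(36 + 34)² = -27*70² = -27*4900 = -132300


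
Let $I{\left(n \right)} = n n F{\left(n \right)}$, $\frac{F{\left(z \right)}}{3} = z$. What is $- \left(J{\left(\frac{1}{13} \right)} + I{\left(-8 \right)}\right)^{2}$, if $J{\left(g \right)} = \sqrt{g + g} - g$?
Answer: $- \frac{398760987}{169} + \frac{39938 \sqrt{26}}{169} \approx -2.3583 \cdot 10^{6}$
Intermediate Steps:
$F{\left(z \right)} = 3 z$
$J{\left(g \right)} = - g + \sqrt{2} \sqrt{g}$ ($J{\left(g \right)} = \sqrt{2 g} - g = \sqrt{2} \sqrt{g} - g = - g + \sqrt{2} \sqrt{g}$)
$I{\left(n \right)} = 3 n^{3}$ ($I{\left(n \right)} = n n 3 n = n^{2} \cdot 3 n = 3 n^{3}$)
$- \left(J{\left(\frac{1}{13} \right)} + I{\left(-8 \right)}\right)^{2} = - \left(\left(- \frac{1}{13} + \sqrt{2} \sqrt{\frac{1}{13}}\right) + 3 \left(-8\right)^{3}\right)^{2} = - \left(\left(\left(-1\right) \frac{1}{13} + \frac{\sqrt{2}}{\sqrt{13}}\right) + 3 \left(-512\right)\right)^{2} = - \left(\left(- \frac{1}{13} + \sqrt{2} \frac{\sqrt{13}}{13}\right) - 1536\right)^{2} = - \left(\left(- \frac{1}{13} + \frac{\sqrt{26}}{13}\right) - 1536\right)^{2} = - \left(- \frac{19969}{13} + \frac{\sqrt{26}}{13}\right)^{2}$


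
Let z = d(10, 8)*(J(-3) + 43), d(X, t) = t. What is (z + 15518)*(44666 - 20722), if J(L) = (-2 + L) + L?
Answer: 378267312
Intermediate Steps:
J(L) = -2 + 2*L
z = 280 (z = 8*((-2 + 2*(-3)) + 43) = 8*((-2 - 6) + 43) = 8*(-8 + 43) = 8*35 = 280)
(z + 15518)*(44666 - 20722) = (280 + 15518)*(44666 - 20722) = 15798*23944 = 378267312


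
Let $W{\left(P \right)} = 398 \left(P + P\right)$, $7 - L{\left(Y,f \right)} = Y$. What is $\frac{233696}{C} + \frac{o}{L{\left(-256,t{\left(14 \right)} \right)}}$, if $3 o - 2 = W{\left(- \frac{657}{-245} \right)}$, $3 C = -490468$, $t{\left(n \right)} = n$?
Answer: $\frac{30304386094}{23702479185} \approx 1.2785$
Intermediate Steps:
$L{\left(Y,f \right)} = 7 - Y$
$C = - \frac{490468}{3}$ ($C = \frac{1}{3} \left(-490468\right) = - \frac{490468}{3} \approx -1.6349 \cdot 10^{5}$)
$W{\left(P \right)} = 796 P$ ($W{\left(P \right)} = 398 \cdot 2 P = 796 P$)
$o = \frac{523462}{735}$ ($o = \frac{2}{3} + \frac{796 \left(- \frac{657}{-245}\right)}{3} = \frac{2}{3} + \frac{796 \left(\left(-657\right) \left(- \frac{1}{245}\right)\right)}{3} = \frac{2}{3} + \frac{796 \cdot \frac{657}{245}}{3} = \frac{2}{3} + \frac{1}{3} \cdot \frac{522972}{245} = \frac{2}{3} + \frac{174324}{245} = \frac{523462}{735} \approx 712.19$)
$\frac{233696}{C} + \frac{o}{L{\left(-256,t{\left(14 \right)} \right)}} = \frac{233696}{- \frac{490468}{3}} + \frac{523462}{735 \left(7 - -256\right)} = 233696 \left(- \frac{3}{490468}\right) + \frac{523462}{735 \left(7 + 256\right)} = - \frac{175272}{122617} + \frac{523462}{735 \cdot 263} = - \frac{175272}{122617} + \frac{523462}{735} \cdot \frac{1}{263} = - \frac{175272}{122617} + \frac{523462}{193305} = \frac{30304386094}{23702479185}$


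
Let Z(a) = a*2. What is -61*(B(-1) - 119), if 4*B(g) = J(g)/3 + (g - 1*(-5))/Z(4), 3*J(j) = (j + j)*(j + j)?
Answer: 521611/72 ≈ 7244.6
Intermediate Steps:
Z(a) = 2*a
J(j) = 4*j**2/3 (J(j) = ((j + j)*(j + j))/3 = ((2*j)*(2*j))/3 = (4*j**2)/3 = 4*j**2/3)
B(g) = 5/32 + g**2/9 + g/32 (B(g) = ((4*g**2/3)/3 + (g - 1*(-5))/((2*4)))/4 = ((4*g**2/3)*(1/3) + (g + 5)/8)/4 = (4*g**2/9 + (5 + g)*(1/8))/4 = (4*g**2/9 + (5/8 + g/8))/4 = (5/8 + g/8 + 4*g**2/9)/4 = 5/32 + g**2/9 + g/32)
-61*(B(-1) - 119) = -61*((5/32 + (1/9)*(-1)**2 + (1/32)*(-1)) - 119) = -61*((5/32 + (1/9)*1 - 1/32) - 119) = -61*((5/32 + 1/9 - 1/32) - 119) = -61*(17/72 - 119) = -61*(-8551/72) = 521611/72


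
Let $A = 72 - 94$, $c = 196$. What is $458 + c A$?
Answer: $-3854$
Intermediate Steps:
$A = -22$
$458 + c A = 458 + 196 \left(-22\right) = 458 - 4312 = -3854$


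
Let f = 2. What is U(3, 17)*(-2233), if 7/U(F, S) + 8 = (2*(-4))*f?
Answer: 15631/24 ≈ 651.29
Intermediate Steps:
U(F, S) = -7/24 (U(F, S) = 7/(-8 + (2*(-4))*2) = 7/(-8 - 8*2) = 7/(-8 - 16) = 7/(-24) = 7*(-1/24) = -7/24)
U(3, 17)*(-2233) = -7/24*(-2233) = 15631/24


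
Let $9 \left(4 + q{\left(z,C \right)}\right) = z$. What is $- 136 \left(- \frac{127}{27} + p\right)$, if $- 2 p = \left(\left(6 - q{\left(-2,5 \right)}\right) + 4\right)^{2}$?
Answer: $\frac{1165928}{81} \approx 14394.0$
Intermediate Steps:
$q{\left(z,C \right)} = -4 + \frac{z}{9}$
$p = - \frac{8192}{81}$ ($p = - \frac{\left(\left(6 - \left(-4 + \frac{1}{9} \left(-2\right)\right)\right) + 4\right)^{2}}{2} = - \frac{\left(\left(6 - \left(-4 - \frac{2}{9}\right)\right) + 4\right)^{2}}{2} = - \frac{\left(\left(6 - - \frac{38}{9}\right) + 4\right)^{2}}{2} = - \frac{\left(\left(6 + \frac{38}{9}\right) + 4\right)^{2}}{2} = - \frac{\left(\frac{92}{9} + 4\right)^{2}}{2} = - \frac{\left(\frac{128}{9}\right)^{2}}{2} = \left(- \frac{1}{2}\right) \frac{16384}{81} = - \frac{8192}{81} \approx -101.14$)
$- 136 \left(- \frac{127}{27} + p\right) = - 136 \left(- \frac{127}{27} - \frac{8192}{81}\right) = \left(-136\right) \left(- \frac{8573}{81}\right) = \frac{1165928}{81}$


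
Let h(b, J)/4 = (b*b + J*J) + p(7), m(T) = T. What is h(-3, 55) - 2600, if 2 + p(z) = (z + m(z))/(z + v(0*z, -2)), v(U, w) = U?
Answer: 9536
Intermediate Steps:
p(z) = 0 (p(z) = -2 + (z + z)/(z + 0*z) = -2 + (2*z)/(z + 0) = -2 + (2*z)/z = -2 + 2 = 0)
h(b, J) = 4*J**2 + 4*b**2 (h(b, J) = 4*((b*b + J*J) + 0) = 4*((b**2 + J**2) + 0) = 4*((J**2 + b**2) + 0) = 4*(J**2 + b**2) = 4*J**2 + 4*b**2)
h(-3, 55) - 2600 = (4*55**2 + 4*(-3)**2) - 2600 = (4*3025 + 4*9) - 2600 = (12100 + 36) - 2600 = 12136 - 2600 = 9536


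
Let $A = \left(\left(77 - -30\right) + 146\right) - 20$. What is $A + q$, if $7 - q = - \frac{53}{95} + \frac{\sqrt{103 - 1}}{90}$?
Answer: $\frac{22853}{95} - \frac{\sqrt{102}}{90} \approx 240.45$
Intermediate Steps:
$A = 233$ ($A = \left(\left(77 + 30\right) + 146\right) - 20 = \left(107 + 146\right) - 20 = 253 - 20 = 233$)
$q = \frac{718}{95} - \frac{\sqrt{102}}{90}$ ($q = 7 - \left(- \frac{53}{95} + \frac{\sqrt{103 - 1}}{90}\right) = 7 - \left(\left(-53\right) \frac{1}{95} + \sqrt{102} \cdot \frac{1}{90}\right) = 7 - \left(- \frac{53}{95} + \frac{\sqrt{102}}{90}\right) = 7 + \left(\frac{53}{95} - \frac{\sqrt{102}}{90}\right) = \frac{718}{95} - \frac{\sqrt{102}}{90} \approx 7.4457$)
$A + q = 233 + \left(\frac{718}{95} - \frac{\sqrt{102}}{90}\right) = \frac{22853}{95} - \frac{\sqrt{102}}{90}$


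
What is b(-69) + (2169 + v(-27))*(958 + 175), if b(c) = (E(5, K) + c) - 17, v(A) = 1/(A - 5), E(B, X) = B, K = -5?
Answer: 78635539/32 ≈ 2.4574e+6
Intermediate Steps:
v(A) = 1/(-5 + A)
b(c) = -12 + c (b(c) = (5 + c) - 17 = -12 + c)
b(-69) + (2169 + v(-27))*(958 + 175) = (-12 - 69) + (2169 + 1/(-5 - 27))*(958 + 175) = -81 + (2169 + 1/(-32))*1133 = -81 + (2169 - 1/32)*1133 = -81 + (69407/32)*1133 = -81 + 78638131/32 = 78635539/32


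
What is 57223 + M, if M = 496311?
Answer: 553534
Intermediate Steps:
57223 + M = 57223 + 496311 = 553534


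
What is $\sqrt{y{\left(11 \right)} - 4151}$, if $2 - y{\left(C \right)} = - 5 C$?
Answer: $i \sqrt{4094} \approx 63.984 i$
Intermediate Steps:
$y{\left(C \right)} = 2 + 5 C$ ($y{\left(C \right)} = 2 - - 5 C = 2 + 5 C$)
$\sqrt{y{\left(11 \right)} - 4151} = \sqrt{\left(2 + 5 \cdot 11\right) - 4151} = \sqrt{\left(2 + 55\right) - 4151} = \sqrt{57 - 4151} = \sqrt{-4094} = i \sqrt{4094}$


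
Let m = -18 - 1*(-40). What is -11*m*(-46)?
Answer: 11132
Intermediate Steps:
m = 22 (m = -18 + 40 = 22)
-11*m*(-46) = -11*22*(-46) = -242*(-46) = 11132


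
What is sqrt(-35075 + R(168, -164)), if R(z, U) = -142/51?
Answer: I*sqrt(91237317)/51 ≈ 187.29*I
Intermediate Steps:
R(z, U) = -142/51 (R(z, U) = -142*1/51 = -142/51)
sqrt(-35075 + R(168, -164)) = sqrt(-35075 - 142/51) = sqrt(-1788967/51) = I*sqrt(91237317)/51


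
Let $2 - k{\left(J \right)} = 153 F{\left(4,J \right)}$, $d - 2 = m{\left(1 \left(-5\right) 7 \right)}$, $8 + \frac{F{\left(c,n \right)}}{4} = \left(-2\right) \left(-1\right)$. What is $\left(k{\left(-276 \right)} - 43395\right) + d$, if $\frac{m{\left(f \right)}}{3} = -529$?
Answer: $-41306$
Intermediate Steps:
$m{\left(f \right)} = -1587$ ($m{\left(f \right)} = 3 \left(-529\right) = -1587$)
$F{\left(c,n \right)} = -24$ ($F{\left(c,n \right)} = -32 + 4 \left(\left(-2\right) \left(-1\right)\right) = -32 + 4 \cdot 2 = -32 + 8 = -24$)
$d = -1585$ ($d = 2 - 1587 = -1585$)
$k{\left(J \right)} = 3674$ ($k{\left(J \right)} = 2 - 153 \left(-24\right) = 2 - -3672 = 2 + 3672 = 3674$)
$\left(k{\left(-276 \right)} - 43395\right) + d = \left(3674 - 43395\right) - 1585 = -39721 - 1585 = -41306$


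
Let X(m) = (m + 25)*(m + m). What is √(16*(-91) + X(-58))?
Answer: 2*√593 ≈ 48.703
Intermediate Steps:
X(m) = 2*m*(25 + m) (X(m) = (25 + m)*(2*m) = 2*m*(25 + m))
√(16*(-91) + X(-58)) = √(16*(-91) + 2*(-58)*(25 - 58)) = √(-1456 + 2*(-58)*(-33)) = √(-1456 + 3828) = √2372 = 2*√593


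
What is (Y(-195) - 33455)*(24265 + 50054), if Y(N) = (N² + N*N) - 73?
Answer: 3160192518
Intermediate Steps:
Y(N) = -73 + 2*N² (Y(N) = (N² + N²) - 73 = 2*N² - 73 = -73 + 2*N²)
(Y(-195) - 33455)*(24265 + 50054) = ((-73 + 2*(-195)²) - 33455)*(24265 + 50054) = ((-73 + 2*38025) - 33455)*74319 = ((-73 + 76050) - 33455)*74319 = (75977 - 33455)*74319 = 42522*74319 = 3160192518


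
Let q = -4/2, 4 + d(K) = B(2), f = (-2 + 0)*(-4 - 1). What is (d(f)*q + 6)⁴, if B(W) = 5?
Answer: 256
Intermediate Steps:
f = 10 (f = -2*(-5) = 10)
d(K) = 1 (d(K) = -4 + 5 = 1)
q = -2 (q = -4*½ = -2)
(d(f)*q + 6)⁴ = (1*(-2) + 6)⁴ = (-2 + 6)⁴ = 4⁴ = 256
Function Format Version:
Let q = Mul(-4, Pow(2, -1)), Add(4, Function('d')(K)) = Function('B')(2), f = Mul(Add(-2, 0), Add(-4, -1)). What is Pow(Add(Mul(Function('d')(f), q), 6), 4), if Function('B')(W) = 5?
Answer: 256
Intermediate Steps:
f = 10 (f = Mul(-2, -5) = 10)
Function('d')(K) = 1 (Function('d')(K) = Add(-4, 5) = 1)
q = -2 (q = Mul(-4, Rational(1, 2)) = -2)
Pow(Add(Mul(Function('d')(f), q), 6), 4) = Pow(Add(Mul(1, -2), 6), 4) = Pow(Add(-2, 6), 4) = Pow(4, 4) = 256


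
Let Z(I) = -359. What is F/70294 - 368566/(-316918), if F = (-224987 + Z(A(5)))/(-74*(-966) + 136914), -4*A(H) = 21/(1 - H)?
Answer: 192824980972613/165806166722322 ≈ 1.1630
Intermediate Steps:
A(H) = -21/(4*(1 - H))
F = -112673/104199 (F = (-224987 - 359)/(-74*(-966) + 136914) = -225346/(71484 + 136914) = -225346/208398 = -225346*1/208398 = -112673/104199 ≈ -1.0813)
F/70294 - 368566/(-316918) = -112673/104199/70294 - 368566/(-316918) = -112673/104199*1/70294 - 368566*(-1/316918) = -112673/7324564506 + 184283/158459 = 192824980972613/165806166722322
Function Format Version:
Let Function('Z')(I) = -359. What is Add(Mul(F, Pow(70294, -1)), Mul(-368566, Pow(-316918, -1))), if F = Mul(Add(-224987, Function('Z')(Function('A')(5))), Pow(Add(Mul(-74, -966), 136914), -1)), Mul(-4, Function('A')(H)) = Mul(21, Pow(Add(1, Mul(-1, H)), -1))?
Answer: Rational(192824980972613, 165806166722322) ≈ 1.1630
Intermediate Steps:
Function('A')(H) = Mul(Rational(-21, 4), Pow(Add(1, Mul(-1, H)), -1)) (Function('A')(H) = Mul(Rational(-1, 4), Mul(21, Pow(Add(1, Mul(-1, H)), -1))) = Mul(Rational(-21, 4), Pow(Add(1, Mul(-1, H)), -1)))
F = Rational(-112673, 104199) (F = Mul(Add(-224987, -359), Pow(Add(Mul(-74, -966), 136914), -1)) = Mul(-225346, Pow(Add(71484, 136914), -1)) = Mul(-225346, Pow(208398, -1)) = Mul(-225346, Rational(1, 208398)) = Rational(-112673, 104199) ≈ -1.0813)
Add(Mul(F, Pow(70294, -1)), Mul(-368566, Pow(-316918, -1))) = Add(Mul(Rational(-112673, 104199), Pow(70294, -1)), Mul(-368566, Pow(-316918, -1))) = Add(Mul(Rational(-112673, 104199), Rational(1, 70294)), Mul(-368566, Rational(-1, 316918))) = Add(Rational(-112673, 7324564506), Rational(184283, 158459)) = Rational(192824980972613, 165806166722322)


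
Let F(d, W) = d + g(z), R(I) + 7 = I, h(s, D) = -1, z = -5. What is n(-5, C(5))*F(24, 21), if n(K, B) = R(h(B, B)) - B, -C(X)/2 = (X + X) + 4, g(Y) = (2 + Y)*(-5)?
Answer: 780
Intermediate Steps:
R(I) = -7 + I
g(Y) = -10 - 5*Y
C(X) = -8 - 4*X (C(X) = -2*((X + X) + 4) = -2*(2*X + 4) = -2*(4 + 2*X) = -8 - 4*X)
F(d, W) = 15 + d (F(d, W) = d + (-10 - 5*(-5)) = d + (-10 + 25) = d + 15 = 15 + d)
n(K, B) = -8 - B (n(K, B) = (-7 - 1) - B = -8 - B)
n(-5, C(5))*F(24, 21) = (-8 - (-8 - 4*5))*(15 + 24) = (-8 - (-8 - 20))*39 = (-8 - 1*(-28))*39 = (-8 + 28)*39 = 20*39 = 780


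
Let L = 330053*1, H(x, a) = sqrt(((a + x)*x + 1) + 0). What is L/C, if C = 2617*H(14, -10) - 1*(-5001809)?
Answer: 1650862065877/25017702897208 - 863748701*sqrt(57)/25017702897208 ≈ 0.065727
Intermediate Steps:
H(x, a) = sqrt(1 + x*(a + x)) (H(x, a) = sqrt((x*(a + x) + 1) + 0) = sqrt((1 + x*(a + x)) + 0) = sqrt(1 + x*(a + x)))
C = 5001809 + 2617*sqrt(57) (C = 2617*sqrt(1 + 14**2 - 10*14) - 1*(-5001809) = 2617*sqrt(1 + 196 - 140) + 5001809 = 2617*sqrt(57) + 5001809 = 5001809 + 2617*sqrt(57) ≈ 5.0216e+6)
L = 330053
L/C = 330053/(5001809 + 2617*sqrt(57))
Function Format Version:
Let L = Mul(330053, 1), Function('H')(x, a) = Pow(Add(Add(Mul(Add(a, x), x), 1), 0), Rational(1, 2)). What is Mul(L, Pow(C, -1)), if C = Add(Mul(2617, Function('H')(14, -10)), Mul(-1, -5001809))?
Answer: Add(Rational(1650862065877, 25017702897208), Mul(Rational(-863748701, 25017702897208), Pow(57, Rational(1, 2)))) ≈ 0.065727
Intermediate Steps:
Function('H')(x, a) = Pow(Add(1, Mul(x, Add(a, x))), Rational(1, 2)) (Function('H')(x, a) = Pow(Add(Add(Mul(x, Add(a, x)), 1), 0), Rational(1, 2)) = Pow(Add(Add(1, Mul(x, Add(a, x))), 0), Rational(1, 2)) = Pow(Add(1, Mul(x, Add(a, x))), Rational(1, 2)))
C = Add(5001809, Mul(2617, Pow(57, Rational(1, 2)))) (C = Add(Mul(2617, Pow(Add(1, Pow(14, 2), Mul(-10, 14)), Rational(1, 2))), Mul(-1, -5001809)) = Add(Mul(2617, Pow(Add(1, 196, -140), Rational(1, 2))), 5001809) = Add(Mul(2617, Pow(57, Rational(1, 2))), 5001809) = Add(5001809, Mul(2617, Pow(57, Rational(1, 2)))) ≈ 5.0216e+6)
L = 330053
Mul(L, Pow(C, -1)) = Mul(330053, Pow(Add(5001809, Mul(2617, Pow(57, Rational(1, 2)))), -1))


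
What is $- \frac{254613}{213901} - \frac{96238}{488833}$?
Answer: $- \frac{145048641067}{104561867533} \approx -1.3872$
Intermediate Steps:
$- \frac{254613}{213901} - \frac{96238}{488833} = - \frac{145048641067}{104561867533}$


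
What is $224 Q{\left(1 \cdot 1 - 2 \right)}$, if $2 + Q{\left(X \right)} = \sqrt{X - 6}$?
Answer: $-448 + 224 i \sqrt{7} \approx -448.0 + 592.65 i$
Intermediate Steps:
$Q{\left(X \right)} = -2 + \sqrt{-6 + X}$ ($Q{\left(X \right)} = -2 + \sqrt{X - 6} = -2 + \sqrt{-6 + X}$)
$224 Q{\left(1 \cdot 1 - 2 \right)} = 224 \left(-2 + \sqrt{-6 + \left(1 \cdot 1 - 2\right)}\right) = 224 \left(-2 + \sqrt{-6 + \left(1 - 2\right)}\right) = 224 \left(-2 + \sqrt{-6 - 1}\right) = 224 \left(-2 + \sqrt{-7}\right) = 224 \left(-2 + i \sqrt{7}\right) = -448 + 224 i \sqrt{7}$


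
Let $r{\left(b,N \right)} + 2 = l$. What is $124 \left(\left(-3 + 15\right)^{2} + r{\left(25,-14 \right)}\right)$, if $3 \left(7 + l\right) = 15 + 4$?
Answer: $\frac{52576}{3} \approx 17525.0$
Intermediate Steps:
$l = - \frac{2}{3}$ ($l = -7 + \frac{15 + 4}{3} = -7 + \frac{1}{3} \cdot 19 = -7 + \frac{19}{3} = - \frac{2}{3} \approx -0.66667$)
$r{\left(b,N \right)} = - \frac{8}{3}$ ($r{\left(b,N \right)} = -2 - \frac{2}{3} = - \frac{8}{3}$)
$124 \left(\left(-3 + 15\right)^{2} + r{\left(25,-14 \right)}\right) = 124 \left(\left(-3 + 15\right)^{2} - \frac{8}{3}\right) = 124 \left(12^{2} - \frac{8}{3}\right) = 124 \left(144 - \frac{8}{3}\right) = 124 \cdot \frac{424}{3} = \frac{52576}{3}$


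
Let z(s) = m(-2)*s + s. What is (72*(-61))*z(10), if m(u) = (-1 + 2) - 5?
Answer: 131760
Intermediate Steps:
m(u) = -4 (m(u) = 1 - 5 = -4)
z(s) = -3*s (z(s) = -4*s + s = -3*s)
(72*(-61))*z(10) = (72*(-61))*(-3*10) = -4392*(-30) = 131760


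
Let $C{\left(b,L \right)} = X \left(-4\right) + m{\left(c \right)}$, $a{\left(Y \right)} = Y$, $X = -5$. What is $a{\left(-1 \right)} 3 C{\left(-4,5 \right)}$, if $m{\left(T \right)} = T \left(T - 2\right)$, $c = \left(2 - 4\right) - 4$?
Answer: $-204$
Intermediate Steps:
$c = -6$ ($c = -2 - 4 = -6$)
$m{\left(T \right)} = T \left(-2 + T\right)$
$C{\left(b,L \right)} = 68$ ($C{\left(b,L \right)} = \left(-5\right) \left(-4\right) - 6 \left(-2 - 6\right) = 20 - -48 = 20 + 48 = 68$)
$a{\left(-1 \right)} 3 C{\left(-4,5 \right)} = \left(-1\right) 3 \cdot 68 = \left(-3\right) 68 = -204$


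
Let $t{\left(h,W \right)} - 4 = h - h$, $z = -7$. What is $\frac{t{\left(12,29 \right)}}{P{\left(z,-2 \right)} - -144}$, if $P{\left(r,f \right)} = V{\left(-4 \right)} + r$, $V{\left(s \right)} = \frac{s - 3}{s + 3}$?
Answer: $\frac{1}{36} \approx 0.027778$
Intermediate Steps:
$V{\left(s \right)} = \frac{-3 + s}{3 + s}$
$t{\left(h,W \right)} = 4$ ($t{\left(h,W \right)} = 4 + \left(h - h\right) = 4 + 0 = 4$)
$P{\left(r,f \right)} = 7 + r$ ($P{\left(r,f \right)} = \frac{-3 - 4}{3 - 4} + r = \frac{1}{-1} \left(-7\right) + r = \left(-1\right) \left(-7\right) + r = 7 + r$)
$\frac{t{\left(12,29 \right)}}{P{\left(z,-2 \right)} - -144} = \frac{4}{\left(7 - 7\right) - -144} = \frac{4}{0 + 144} = \frac{4}{144} = 4 \cdot \frac{1}{144} = \frac{1}{36}$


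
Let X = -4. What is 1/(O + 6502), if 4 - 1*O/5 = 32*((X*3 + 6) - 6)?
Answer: 1/8442 ≈ 0.00011846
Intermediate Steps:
O = 1940 (O = 20 - 160*((-4*3 + 6) - 6) = 20 - 160*((-12 + 6) - 6) = 20 - 160*(-6 - 6) = 20 - 160*(-12) = 20 - 5*(-384) = 20 + 1920 = 1940)
1/(O + 6502) = 1/(1940 + 6502) = 1/8442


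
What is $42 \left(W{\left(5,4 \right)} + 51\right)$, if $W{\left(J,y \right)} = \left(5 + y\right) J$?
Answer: $4032$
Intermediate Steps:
$W{\left(J,y \right)} = J \left(5 + y\right)$
$42 \left(W{\left(5,4 \right)} + 51\right) = 42 \left(5 \left(5 + 4\right) + 51\right) = 42 \left(5 \cdot 9 + 51\right) = 42 \left(45 + 51\right) = 42 \cdot 96 = 4032$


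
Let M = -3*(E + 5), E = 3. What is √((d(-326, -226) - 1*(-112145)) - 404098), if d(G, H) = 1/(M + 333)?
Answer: 2*I*√6968991021/309 ≈ 540.33*I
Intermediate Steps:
M = -24 (M = -3*(3 + 5) = -3*8 = -24)
d(G, H) = 1/309 (d(G, H) = 1/(-24 + 333) = 1/309)
√((d(-326, -226) - 1*(-112145)) - 404098) = √((1/309 - 1*(-112145)) - 404098) = √((1/309 + 112145) - 404098) = √(34652806/309 - 404098) = √(-90213476/309) = 2*I*√6968991021/309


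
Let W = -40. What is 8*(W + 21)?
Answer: -152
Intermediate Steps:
8*(W + 21) = 8*(-40 + 21) = 8*(-19) = -152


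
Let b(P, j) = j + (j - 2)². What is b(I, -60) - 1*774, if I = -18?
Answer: 3010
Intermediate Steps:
b(P, j) = j + (-2 + j)²
b(I, -60) - 1*774 = (-60 + (-2 - 60)²) - 1*774 = (-60 + (-62)²) - 774 = (-60 + 3844) - 774 = 3784 - 774 = 3010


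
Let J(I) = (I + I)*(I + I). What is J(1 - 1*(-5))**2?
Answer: 20736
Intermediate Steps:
J(I) = 4*I**2 (J(I) = (2*I)*(2*I) = 4*I**2)
J(1 - 1*(-5))**2 = (4*(1 - 1*(-5))**2)**2 = (4*(1 + 5)**2)**2 = (4*6**2)**2 = (4*36)**2 = 144**2 = 20736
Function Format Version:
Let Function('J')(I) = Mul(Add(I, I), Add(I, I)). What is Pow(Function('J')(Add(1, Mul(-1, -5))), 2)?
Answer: 20736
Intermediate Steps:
Function('J')(I) = Mul(4, Pow(I, 2)) (Function('J')(I) = Mul(Mul(2, I), Mul(2, I)) = Mul(4, Pow(I, 2)))
Pow(Function('J')(Add(1, Mul(-1, -5))), 2) = Pow(Mul(4, Pow(Add(1, Mul(-1, -5)), 2)), 2) = Pow(Mul(4, Pow(Add(1, 5), 2)), 2) = Pow(Mul(4, Pow(6, 2)), 2) = Pow(Mul(4, 36), 2) = Pow(144, 2) = 20736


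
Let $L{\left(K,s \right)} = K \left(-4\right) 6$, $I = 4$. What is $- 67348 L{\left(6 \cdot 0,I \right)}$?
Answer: $0$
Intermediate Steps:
$L{\left(K,s \right)} = - 24 K$ ($L{\left(K,s \right)} = - 4 K 6 = - 24 K$)
$- 67348 L{\left(6 \cdot 0,I \right)} = - 67348 \left(- 24 \cdot 6 \cdot 0\right) = - 67348 \left(\left(-24\right) 0\right) = \left(-67348\right) 0 = 0$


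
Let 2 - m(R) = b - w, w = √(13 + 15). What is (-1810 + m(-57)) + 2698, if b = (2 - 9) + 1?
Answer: 896 + 2*√7 ≈ 901.29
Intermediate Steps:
b = -6 (b = -7 + 1 = -6)
w = 2*√7 (w = √28 = 2*√7 ≈ 5.2915)
m(R) = 8 + 2*√7 (m(R) = 2 - (-6 - 2*√7) = 2 + (6 + 2*√7) = 8 + 2*√7)
(-1810 + m(-57)) + 2698 = (-1810 + (8 + 2*√7)) + 2698 = (-1802 + 2*√7) + 2698 = 896 + 2*√7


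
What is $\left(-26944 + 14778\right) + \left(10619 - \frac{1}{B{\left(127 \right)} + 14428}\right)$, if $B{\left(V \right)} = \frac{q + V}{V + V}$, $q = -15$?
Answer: $- \frac{2834741491}{1832412} \approx -1547.0$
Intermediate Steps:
$B{\left(V \right)} = \frac{-15 + V}{2 V}$ ($B{\left(V \right)} = \frac{-15 + V}{V + V} = \frac{-15 + V}{2 V}$)
$\left(-26944 + 14778\right) + \left(10619 - \frac{1}{B{\left(127 \right)} + 14428}\right) = \left(-26944 + 14778\right) + \left(10619 - \frac{1}{\frac{-15 + 127}{2 \cdot 127} + 14428}\right) = -12166 + \left(10619 - \frac{1}{\frac{1}{2} \cdot \frac{1}{127} \cdot 112 + 14428}\right) = -12166 + \left(10619 - \frac{1}{\frac{56}{127} + 14428}\right) = -12166 + \left(10619 - \frac{1}{\frac{1832412}{127}}\right) = -12166 + \left(10619 - \frac{127}{1832412}\right) = -12166 + \frac{19458382901}{1832412} = - \frac{2834741491}{1832412}$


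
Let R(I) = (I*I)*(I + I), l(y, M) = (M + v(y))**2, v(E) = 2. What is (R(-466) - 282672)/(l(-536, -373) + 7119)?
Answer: -3619144/2585 ≈ -1400.1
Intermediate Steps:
l(y, M) = (2 + M)**2 (l(y, M) = (M + 2)**2 = (2 + M)**2)
R(I) = 2*I**3 (R(I) = I**2*(2*I) = 2*I**3)
(R(-466) - 282672)/(l(-536, -373) + 7119) = (2*(-466)**3 - 282672)/((2 - 373)**2 + 7119) = (2*(-101194696) - 282672)/((-371)**2 + 7119) = (-202389392 - 282672)/(137641 + 7119) = -202672064/144760 = -202672064*1/144760 = -3619144/2585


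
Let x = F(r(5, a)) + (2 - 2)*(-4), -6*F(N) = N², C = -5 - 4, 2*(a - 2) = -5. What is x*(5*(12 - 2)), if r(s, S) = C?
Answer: -675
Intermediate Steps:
a = -½ (a = 2 + (½)*(-5) = 2 - 5/2 = -½ ≈ -0.50000)
C = -9
r(s, S) = -9
F(N) = -N²/6
x = -27/2 (x = -⅙*(-9)² + (2 - 2)*(-4) = -⅙*81 + 0*(-4) = -27/2 + 0 = -27/2 ≈ -13.500)
x*(5*(12 - 2)) = -135*(12 - 2)/2 = -135*10/2 = -27/2*50 = -675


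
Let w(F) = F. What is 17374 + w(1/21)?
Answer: 364855/21 ≈ 17374.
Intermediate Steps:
17374 + w(1/21) = 17374 + 1/21 = 364855/21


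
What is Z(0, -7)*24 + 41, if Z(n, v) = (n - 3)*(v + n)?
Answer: 545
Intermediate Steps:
Z(n, v) = (-3 + n)*(n + v)
Z(0, -7)*24 + 41 = (0² - 3*0 - 3*(-7) + 0*(-7))*24 + 41 = (0 + 0 + 21 + 0)*24 + 41 = 21*24 + 41 = 504 + 41 = 545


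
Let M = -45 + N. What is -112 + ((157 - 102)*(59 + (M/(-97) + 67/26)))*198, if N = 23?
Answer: 848565473/1261 ≈ 6.7293e+5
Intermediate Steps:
M = -22 (M = -45 + 23 = -22)
-112 + ((157 - 102)*(59 + (M/(-97) + 67/26)))*198 = -112 + ((157 - 102)*(59 + (-22/(-97) + 67/26)))*198 = -112 + (55*(59 + (-22*(-1/97) + 67*(1/26))))*198 = -112 + (55*(59 + (22/97 + 67/26)))*198 = -112 + (55*(59 + 7071/2522))*198 = -112 + (55*(155869/2522))*198 = -112 + (8572795/2522)*198 = -112 + 848706705/1261 = 848565473/1261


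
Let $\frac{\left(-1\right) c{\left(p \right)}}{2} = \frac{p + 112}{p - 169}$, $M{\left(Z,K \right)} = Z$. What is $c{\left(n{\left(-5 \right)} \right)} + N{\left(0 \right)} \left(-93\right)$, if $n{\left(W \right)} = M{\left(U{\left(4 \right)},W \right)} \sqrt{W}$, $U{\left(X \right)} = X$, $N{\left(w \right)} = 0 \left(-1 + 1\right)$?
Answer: $\frac{37696}{28641} + \frac{2248 i \sqrt{5}}{28641} \approx 1.3162 + 0.17551 i$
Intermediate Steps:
$N{\left(w \right)} = 0$ ($N{\left(w \right)} = 0 \cdot 0 = 0$)
$n{\left(W \right)} = 4 \sqrt{W}$
$c{\left(p \right)} = - \frac{2 \left(112 + p\right)}{-169 + p}$ ($c{\left(p \right)} = - 2 \frac{p + 112}{p - 169} = - 2 \frac{112 + p}{-169 + p} = - \frac{2 \left(112 + p\right)}{-169 + p}$)
$c{\left(n{\left(-5 \right)} \right)} + N{\left(0 \right)} \left(-93\right) = \frac{2 \left(-112 - 4 \sqrt{-5}\right)}{-169 + 4 \sqrt{-5}} + 0 \left(-93\right) = \frac{2 \left(-112 - 4 i \sqrt{5}\right)}{-169 + 4 i \sqrt{5}} + 0 = \frac{2 \left(-112 - 4 i \sqrt{5}\right)}{-169 + 4 i \sqrt{5}}$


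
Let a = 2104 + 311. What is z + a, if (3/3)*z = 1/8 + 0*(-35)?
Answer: 19321/8 ≈ 2415.1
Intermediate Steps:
a = 2415
z = ⅛ (z = 1/8 + 0*(-35) = ⅛ + 0 = ⅛ ≈ 0.12500)
z + a = ⅛ + 2415 = 19321/8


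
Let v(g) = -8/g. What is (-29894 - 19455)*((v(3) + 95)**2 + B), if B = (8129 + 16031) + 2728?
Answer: -15728562629/9 ≈ -1.7476e+9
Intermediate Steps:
B = 26888 (B = 24160 + 2728 = 26888)
(-29894 - 19455)*((v(3) + 95)**2 + B) = (-29894 - 19455)*((-8/3 + 95)**2 + 26888) = -49349*((-8*1/3 + 95)**2 + 26888) = -49349*((-8/3 + 95)**2 + 26888) = -49349*((277/3)**2 + 26888) = -49349*(76729/9 + 26888) = -49349*318721/9 = -15728562629/9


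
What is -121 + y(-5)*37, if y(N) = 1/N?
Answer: -642/5 ≈ -128.40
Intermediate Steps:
-121 + y(-5)*37 = -121 + 37/(-5) = -121 - ⅕*37 = -121 - 37/5 = -642/5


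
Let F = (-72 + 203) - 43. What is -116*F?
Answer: -10208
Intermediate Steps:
F = 88 (F = 131 - 43 = 88)
-116*F = -116*88 = -10208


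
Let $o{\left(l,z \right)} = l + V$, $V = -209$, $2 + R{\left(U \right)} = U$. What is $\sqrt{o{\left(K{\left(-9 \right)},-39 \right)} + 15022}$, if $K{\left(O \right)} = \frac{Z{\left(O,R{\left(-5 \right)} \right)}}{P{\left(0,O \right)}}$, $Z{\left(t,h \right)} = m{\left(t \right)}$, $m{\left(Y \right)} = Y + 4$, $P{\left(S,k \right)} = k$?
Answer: $\frac{\sqrt{133322}}{3} \approx 121.71$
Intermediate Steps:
$m{\left(Y \right)} = 4 + Y$
$R{\left(U \right)} = -2 + U$
$Z{\left(t,h \right)} = 4 + t$
$K{\left(O \right)} = \frac{4 + O}{O}$
$o{\left(l,z \right)} = -209 + l$ ($o{\left(l,z \right)} = l - 209 = -209 + l$)
$\sqrt{o{\left(K{\left(-9 \right)},-39 \right)} + 15022} = \sqrt{\left(-209 + \frac{4 - 9}{-9}\right) + 15022} = \sqrt{\left(-209 - - \frac{5}{9}\right) + 15022} = \sqrt{\left(-209 + \frac{5}{9}\right) + 15022} = \sqrt{- \frac{1876}{9} + 15022} = \sqrt{\frac{133322}{9}} = \frac{\sqrt{133322}}{3}$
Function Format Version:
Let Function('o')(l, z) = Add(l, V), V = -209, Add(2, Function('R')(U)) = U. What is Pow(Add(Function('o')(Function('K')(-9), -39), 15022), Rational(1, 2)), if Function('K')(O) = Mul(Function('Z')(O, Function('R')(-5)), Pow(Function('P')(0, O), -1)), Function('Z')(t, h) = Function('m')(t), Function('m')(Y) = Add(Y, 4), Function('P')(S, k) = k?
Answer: Mul(Rational(1, 3), Pow(133322, Rational(1, 2))) ≈ 121.71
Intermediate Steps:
Function('m')(Y) = Add(4, Y)
Function('R')(U) = Add(-2, U)
Function('Z')(t, h) = Add(4, t)
Function('K')(O) = Mul(Pow(O, -1), Add(4, O)) (Function('K')(O) = Mul(Add(4, O), Pow(O, -1)) = Mul(Pow(O, -1), Add(4, O)))
Function('o')(l, z) = Add(-209, l) (Function('o')(l, z) = Add(l, -209) = Add(-209, l))
Pow(Add(Function('o')(Function('K')(-9), -39), 15022), Rational(1, 2)) = Pow(Add(Add(-209, Mul(Pow(-9, -1), Add(4, -9))), 15022), Rational(1, 2)) = Pow(Add(Add(-209, Mul(Rational(-1, 9), -5)), 15022), Rational(1, 2)) = Pow(Add(Add(-209, Rational(5, 9)), 15022), Rational(1, 2)) = Pow(Add(Rational(-1876, 9), 15022), Rational(1, 2)) = Pow(Rational(133322, 9), Rational(1, 2)) = Mul(Rational(1, 3), Pow(133322, Rational(1, 2)))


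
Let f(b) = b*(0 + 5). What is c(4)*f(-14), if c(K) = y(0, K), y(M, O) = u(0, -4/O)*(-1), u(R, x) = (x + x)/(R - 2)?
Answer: 70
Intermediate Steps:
f(b) = 5*b (f(b) = b*5 = 5*b)
u(R, x) = 2*x/(-2 + R) (u(R, x) = (2*x)/(-2 + R) = 2*x/(-2 + R))
y(M, O) = -4/O (y(M, O) = (2*(-4/O)/(-2 + 0))*(-1) = (2*(-4/O)/(-2))*(-1) = (2*(-4/O)*(-½))*(-1) = (4/O)*(-1) = -4/O)
c(K) = -4/K
c(4)*f(-14) = (-4/4)*(5*(-14)) = -4*¼*(-70) = -1*(-70) = 70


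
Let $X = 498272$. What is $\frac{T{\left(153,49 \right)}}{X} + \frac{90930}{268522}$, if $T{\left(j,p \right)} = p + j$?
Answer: $\frac{11340528601}{33449248496} \approx 0.33904$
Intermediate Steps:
$T{\left(j,p \right)} = j + p$
$\frac{T{\left(153,49 \right)}}{X} + \frac{90930}{268522} = \frac{153 + 49}{498272} + \frac{90930}{268522} = 202 \cdot \frac{1}{498272} + 90930 \cdot \frac{1}{268522} = \frac{101}{249136} + \frac{45465}{134261} = \frac{11340528601}{33449248496}$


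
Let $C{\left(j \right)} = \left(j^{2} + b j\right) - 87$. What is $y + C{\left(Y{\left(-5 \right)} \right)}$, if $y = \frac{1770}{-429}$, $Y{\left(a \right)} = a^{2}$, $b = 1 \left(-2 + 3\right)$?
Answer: $\frac{79919}{143} \approx 558.87$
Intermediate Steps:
$b = 1$ ($b = 1 \cdot 1 = 1$)
$C{\left(j \right)} = -87 + j + j^{2}$ ($C{\left(j \right)} = \left(j^{2} + 1 j\right) - 87 = \left(j^{2} + j\right) - 87 = \left(j + j^{2}\right) - 87 = -87 + j + j^{2}$)
$y = - \frac{590}{143}$ ($y = 1770 \left(- \frac{1}{429}\right) = - \frac{590}{143} \approx -4.1259$)
$y + C{\left(Y{\left(-5 \right)} \right)} = - \frac{590}{143} + \left(-87 + \left(-5\right)^{2} + \left(\left(-5\right)^{2}\right)^{2}\right) = - \frac{590}{143} + \left(-87 + 25 + 25^{2}\right) = - \frac{590}{143} + \left(-87 + 25 + 625\right) = - \frac{590}{143} + 563 = \frac{79919}{143}$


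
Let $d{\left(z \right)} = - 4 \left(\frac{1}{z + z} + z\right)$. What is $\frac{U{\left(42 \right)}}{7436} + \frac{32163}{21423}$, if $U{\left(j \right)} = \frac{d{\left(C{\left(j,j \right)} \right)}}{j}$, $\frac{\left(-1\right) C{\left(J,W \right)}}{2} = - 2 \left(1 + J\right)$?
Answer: $\frac{8713060971}{5812088464} \approx 1.4991$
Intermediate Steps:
$C{\left(J,W \right)} = 4 + 4 J$ ($C{\left(J,W \right)} = - 2 \left(- 2 \left(1 + J\right)\right) = - 2 \left(-2 - 2 J\right) = 4 + 4 J$)
$d{\left(z \right)} = - 4 z - \frac{2}{z}$ ($d{\left(z \right)} = - 4 \left(\frac{1}{2 z} + z\right) = - 4 \left(z + \frac{1}{2 z}\right) = - 4 z - \frac{2}{z}$)
$U{\left(j \right)} = \frac{-16 - 16 j - \frac{2}{4 + 4 j}}{j}$ ($U{\left(j \right)} = \frac{- 4 \left(4 + 4 j\right) - \frac{2}{4 + 4 j}}{j} = \frac{\left(-16 - 16 j\right) - \frac{2}{4 + 4 j}}{j} = \frac{-16 - 16 j - \frac{2}{4 + 4 j}}{j}$)
$\frac{U{\left(42 \right)}}{7436} + \frac{32163}{21423} = \frac{\frac{1}{2} \cdot \frac{1}{42} \frac{1}{1 + 42} \left(-1 - 32 \left(1 + 42\right)^{2}\right)}{7436} + \frac{32163}{21423} = \frac{1}{2} \cdot \frac{1}{42} \cdot \frac{1}{43} \left(-1 - 32 \cdot 43^{2}\right) \frac{1}{7436} + 32163 \cdot \frac{1}{21423} = \frac{1}{2} \cdot \frac{1}{42} \cdot \frac{1}{43} \left(-1 - 59168\right) \frac{1}{7436} + \frac{10721}{7141} = \frac{1}{2} \cdot \frac{1}{42} \cdot \frac{1}{43} \left(-59169\right) \frac{1}{7436} + \frac{10721}{7141} = \left(- \frac{19723}{1204}\right) \frac{1}{7436} + \frac{10721}{7141} = - \frac{1793}{813904} + \frac{10721}{7141} = \frac{8713060971}{5812088464}$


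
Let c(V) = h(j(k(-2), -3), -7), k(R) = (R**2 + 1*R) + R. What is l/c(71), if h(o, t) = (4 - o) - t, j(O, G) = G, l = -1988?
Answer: -142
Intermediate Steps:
k(R) = R**2 + 2*R (k(R) = (R**2 + R) + R = (R + R**2) + R = R**2 + 2*R)
h(o, t) = 4 - o - t
c(V) = 14 (c(V) = 4 - 1*(-3) - 1*(-7) = 4 + 3 + 7 = 14)
l/c(71) = -1988/14 = -1988*1/14 = -142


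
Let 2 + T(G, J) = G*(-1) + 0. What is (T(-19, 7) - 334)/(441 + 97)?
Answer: -317/538 ≈ -0.58922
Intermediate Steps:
T(G, J) = -2 - G (T(G, J) = -2 + (G*(-1) + 0) = -2 + (-G + 0) = -2 - G)
(T(-19, 7) - 334)/(441 + 97) = ((-2 - 1*(-19)) - 334)/(441 + 97) = ((-2 + 19) - 334)/538 = (17 - 334)*(1/538) = -317*1/538 = -317/538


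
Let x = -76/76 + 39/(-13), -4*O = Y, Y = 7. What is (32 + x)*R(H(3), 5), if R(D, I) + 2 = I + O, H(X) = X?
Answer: 35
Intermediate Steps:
O = -7/4 (O = -¼*7 = -7/4 ≈ -1.7500)
x = -4 (x = -76*1/76 + 39*(-1/13) = -1 - 3 = -4)
R(D, I) = -15/4 + I (R(D, I) = -2 + (I - 7/4) = -2 + (-7/4 + I) = -15/4 + I)
(32 + x)*R(H(3), 5) = (32 - 4)*(-15/4 + 5) = 28*(5/4) = 35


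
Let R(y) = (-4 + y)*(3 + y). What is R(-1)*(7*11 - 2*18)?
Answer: -410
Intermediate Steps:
R(-1)*(7*11 - 2*18) = (-12 + (-1)² - 1*(-1))*(7*11 - 2*18) = (-12 + 1 + 1)*(77 - 36) = -10*41 = -410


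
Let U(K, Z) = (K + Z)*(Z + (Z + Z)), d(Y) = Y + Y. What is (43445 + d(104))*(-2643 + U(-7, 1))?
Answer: -116160633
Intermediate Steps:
d(Y) = 2*Y
U(K, Z) = 3*Z*(K + Z) (U(K, Z) = (K + Z)*(Z + 2*Z) = (K + Z)*(3*Z) = 3*Z*(K + Z))
(43445 + d(104))*(-2643 + U(-7, 1)) = (43445 + 2*104)*(-2643 + 3*1*(-7 + 1)) = (43445 + 208)*(-2643 + 3*1*(-6)) = 43653*(-2643 - 18) = 43653*(-2661) = -116160633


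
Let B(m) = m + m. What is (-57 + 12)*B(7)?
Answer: -630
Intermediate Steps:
B(m) = 2*m
(-57 + 12)*B(7) = (-57 + 12)*(2*7) = -45*14 = -630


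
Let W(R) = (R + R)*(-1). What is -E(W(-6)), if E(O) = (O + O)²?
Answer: -576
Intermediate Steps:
W(R) = -2*R (W(R) = (2*R)*(-1) = -2*R)
E(O) = 4*O² (E(O) = (2*O)² = 4*O²)
-E(W(-6)) = -4*(-2*(-6))² = -4*12² = -4*144 = -1*576 = -576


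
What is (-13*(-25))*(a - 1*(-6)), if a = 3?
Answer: 2925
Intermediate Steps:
(-13*(-25))*(a - 1*(-6)) = (-13*(-25))*(3 - 1*(-6)) = 325*(3 + 6) = 325*9 = 2925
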